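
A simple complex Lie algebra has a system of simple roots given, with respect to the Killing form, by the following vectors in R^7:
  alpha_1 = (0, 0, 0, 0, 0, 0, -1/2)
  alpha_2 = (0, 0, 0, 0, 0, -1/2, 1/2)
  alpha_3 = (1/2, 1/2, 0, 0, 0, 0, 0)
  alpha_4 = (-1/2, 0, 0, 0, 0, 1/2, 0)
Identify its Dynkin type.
B4

Compute the Cartan integers a_ij = 2(alpha_i, alpha_j)/(alpha_j, alpha_j); the resulting 4x4 Cartan matrix is
[[2, -1, 0, 0], [-2, 2, 0, -1], [0, 0, 2, -1], [0, -1, -1, 2]].
The roots have two lengths (squared-length ratio 2:1); the short ones are alpha_{1}. The associated Dynkin diagram is a chain of 4 nodes with a double edge at one end; the terminal node there is the unique short simple root (B_4), so the type is B_4 (the algebra so(9)).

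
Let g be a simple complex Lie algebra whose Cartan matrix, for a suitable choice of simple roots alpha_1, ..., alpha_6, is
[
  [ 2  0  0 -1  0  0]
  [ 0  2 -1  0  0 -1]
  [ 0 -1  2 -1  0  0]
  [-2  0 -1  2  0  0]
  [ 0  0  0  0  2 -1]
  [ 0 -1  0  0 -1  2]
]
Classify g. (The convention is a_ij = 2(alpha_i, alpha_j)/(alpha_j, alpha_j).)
B_6

The matrix has rank 6 with 2's on the diagonal. Reading the off-diagonal entries as Dynkin edges (a single edge where a_ij = a_ji = -1; a double or triple edge where a_ij * a_ji = 2 or 3), the diagram is a chain of 6 nodes with a double edge at one end; the terminal node there is the unique short simple root (B_6). One simple-root ordering that puts it in standard form is (alpha_5, alpha_6, alpha_2, alpha_3, alpha_4, alpha_1). So the algebra is type B_6, i.e. so(13).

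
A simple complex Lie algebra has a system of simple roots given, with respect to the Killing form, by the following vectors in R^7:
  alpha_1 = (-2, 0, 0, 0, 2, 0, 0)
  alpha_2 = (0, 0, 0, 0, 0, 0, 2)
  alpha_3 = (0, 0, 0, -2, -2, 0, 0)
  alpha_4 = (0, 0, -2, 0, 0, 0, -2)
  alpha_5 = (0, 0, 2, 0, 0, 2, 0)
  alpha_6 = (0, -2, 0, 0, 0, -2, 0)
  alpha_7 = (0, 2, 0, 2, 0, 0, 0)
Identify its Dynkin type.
B_7 (so(15))

Compute the Cartan integers a_ij = 2(alpha_i, alpha_j)/(alpha_j, alpha_j); the resulting 7x7 Cartan matrix is
[[2, 0, -1, 0, 0, 0, 0], [0, 2, 0, -1, 0, 0, 0], [-1, 0, 2, 0, 0, 0, -1], [0, -2, 0, 2, -1, 0, 0], [0, 0, 0, -1, 2, -1, 0], [0, 0, 0, 0, -1, 2, -1], [0, 0, -1, 0, 0, -1, 2]].
The roots have two lengths (squared-length ratio 2:1); the short ones are alpha_{2}. The associated Dynkin diagram is a chain of 7 nodes with a double edge at one end; the terminal node there is the unique short simple root (B_7), so the type is B_7 (the algebra so(15)).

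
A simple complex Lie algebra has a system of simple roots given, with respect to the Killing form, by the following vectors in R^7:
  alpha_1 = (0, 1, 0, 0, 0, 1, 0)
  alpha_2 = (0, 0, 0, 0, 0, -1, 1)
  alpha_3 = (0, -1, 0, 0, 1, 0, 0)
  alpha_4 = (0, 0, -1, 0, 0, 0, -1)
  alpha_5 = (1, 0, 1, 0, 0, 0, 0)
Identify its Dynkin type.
A_5 (sl(6))

Compute the Cartan integers a_ij = 2(alpha_i, alpha_j)/(alpha_j, alpha_j); the resulting 5x5 Cartan matrix is
[[2, -1, -1, 0, 0], [-1, 2, 0, -1, 0], [-1, 0, 2, 0, 0], [0, -1, 0, 2, -1], [0, 0, 0, -1, 2]].
All simple roots have the same length, so the diagram is simply laced. The associated Dynkin diagram is a chain of 5 nodes with single edges (A_5), so the type is A_5 (the algebra sl(6)).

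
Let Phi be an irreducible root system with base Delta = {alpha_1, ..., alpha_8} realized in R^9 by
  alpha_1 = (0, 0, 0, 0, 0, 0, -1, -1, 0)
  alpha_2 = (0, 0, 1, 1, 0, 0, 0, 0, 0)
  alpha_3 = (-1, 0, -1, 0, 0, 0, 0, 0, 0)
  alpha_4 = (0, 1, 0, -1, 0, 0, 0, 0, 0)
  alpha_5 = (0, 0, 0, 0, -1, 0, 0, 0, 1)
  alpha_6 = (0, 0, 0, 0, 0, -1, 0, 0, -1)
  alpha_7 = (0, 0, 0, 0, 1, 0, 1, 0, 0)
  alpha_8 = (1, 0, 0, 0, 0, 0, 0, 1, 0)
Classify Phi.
Compute the Cartan integers a_ij = 2(alpha_i, alpha_j)/(alpha_j, alpha_j); the resulting 8x8 Cartan matrix is
[[2, 0, 0, 0, 0, 0, -1, -1], [0, 2, -1, -1, 0, 0, 0, 0], [0, -1, 2, 0, 0, 0, 0, -1], [0, -1, 0, 2, 0, 0, 0, 0], [0, 0, 0, 0, 2, -1, -1, 0], [0, 0, 0, 0, -1, 2, 0, 0], [-1, 0, 0, 0, -1, 0, 2, 0], [-1, 0, -1, 0, 0, 0, 0, 2]].
All simple roots have the same length, so the diagram is simply laced. The associated Dynkin diagram is a chain of 8 nodes with single edges (A_8), so the type is A_8 (the algebra sl(9)).

A_8 (sl(9))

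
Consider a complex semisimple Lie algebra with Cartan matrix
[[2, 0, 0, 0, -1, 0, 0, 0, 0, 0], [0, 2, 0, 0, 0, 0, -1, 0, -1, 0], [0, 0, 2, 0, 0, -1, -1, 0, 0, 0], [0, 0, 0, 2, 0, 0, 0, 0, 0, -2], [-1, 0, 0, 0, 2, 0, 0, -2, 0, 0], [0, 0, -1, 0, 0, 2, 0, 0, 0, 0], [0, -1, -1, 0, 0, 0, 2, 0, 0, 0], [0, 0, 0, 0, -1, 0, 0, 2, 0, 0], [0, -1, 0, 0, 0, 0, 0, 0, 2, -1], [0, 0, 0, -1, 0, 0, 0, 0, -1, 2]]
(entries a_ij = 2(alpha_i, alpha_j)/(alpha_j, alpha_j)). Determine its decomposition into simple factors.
The diagram associated to this matrix has two connected components: the simple roots {alpha_1, alpha_5, alpha_8} form a chain of 3 nodes with a double edge at one end; the terminal node there is the unique short simple root (B_3), and {alpha_2, alpha_3, alpha_4, alpha_6, alpha_7, alpha_9, alpha_10} form a chain of 7 nodes with a double edge at one end; the terminal node there is the unique long simple root (C_7). A semisimple Lie algebra decomposes uniquely as the direct sum of simple ideals, one per connected component of its Dynkin diagram, so g ≅ B_3 ⊕ C_7 (dimension 21 + 105 = 126).

B_3 ⊕ C_7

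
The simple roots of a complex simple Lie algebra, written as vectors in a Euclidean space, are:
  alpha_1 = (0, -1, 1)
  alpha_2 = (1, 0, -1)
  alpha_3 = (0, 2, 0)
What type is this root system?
C3

Compute the Cartan integers a_ij = 2(alpha_i, alpha_j)/(alpha_j, alpha_j); the resulting 3x3 Cartan matrix is
[[2, -1, -1], [-1, 2, 0], [-2, 0, 2]].
The roots have two lengths (squared-length ratio 2:1); the short ones are alpha_{1,2}. The associated Dynkin diagram is a chain of 3 nodes with a double edge at one end; the terminal node there is the unique long simple root (C_3), so the type is C_3 (the algebra sp(6)).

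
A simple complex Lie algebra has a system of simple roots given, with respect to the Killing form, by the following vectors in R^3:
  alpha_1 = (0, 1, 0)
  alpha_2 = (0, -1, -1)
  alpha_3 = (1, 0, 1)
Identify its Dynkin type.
Compute the Cartan integers a_ij = 2(alpha_i, alpha_j)/(alpha_j, alpha_j); the resulting 3x3 Cartan matrix is
[[2, -1, 0], [-2, 2, -1], [0, -1, 2]].
The roots have two lengths (squared-length ratio 2:1); the short ones are alpha_{1}. The associated Dynkin diagram is a chain of 3 nodes with a double edge at one end; the terminal node there is the unique short simple root (B_3), so the type is B_3 (the algebra so(7)).

B3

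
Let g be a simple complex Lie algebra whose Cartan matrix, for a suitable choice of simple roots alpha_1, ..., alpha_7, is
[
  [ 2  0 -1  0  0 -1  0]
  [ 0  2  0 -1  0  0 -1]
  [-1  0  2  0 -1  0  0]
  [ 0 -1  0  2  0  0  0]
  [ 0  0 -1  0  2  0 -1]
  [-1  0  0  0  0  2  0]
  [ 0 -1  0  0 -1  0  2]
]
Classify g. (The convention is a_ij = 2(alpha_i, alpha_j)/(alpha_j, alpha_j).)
The matrix has rank 7 with 2's on the diagonal. Reading the off-diagonal entries as Dynkin edges (a single edge where a_ij = a_ji = -1; a double or triple edge where a_ij * a_ji = 2 or 3), the diagram is a chain of 7 nodes with single edges (A_7). One simple-root ordering that puts it in standard form is (alpha_4, alpha_2, alpha_7, alpha_5, alpha_3, alpha_1, alpha_6). So the algebra is type A_7, i.e. sl(8).

A7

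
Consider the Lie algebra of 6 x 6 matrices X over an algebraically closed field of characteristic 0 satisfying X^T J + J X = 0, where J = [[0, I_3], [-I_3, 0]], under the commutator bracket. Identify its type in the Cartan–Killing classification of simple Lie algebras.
C_3 (sp(6))

This is sp(6), which has dimension 6(6+1)/2 = 21 and rank 6/2 = 3. In the classification of classical Lie algebras, the symplectic algebra sp(2n) has type C_n; here n = 3, so the Dynkin diagram is a chain of 3 nodes with a double edge at one end; the terminal node there is the unique long simple root (C_3). Hence the type is C_3.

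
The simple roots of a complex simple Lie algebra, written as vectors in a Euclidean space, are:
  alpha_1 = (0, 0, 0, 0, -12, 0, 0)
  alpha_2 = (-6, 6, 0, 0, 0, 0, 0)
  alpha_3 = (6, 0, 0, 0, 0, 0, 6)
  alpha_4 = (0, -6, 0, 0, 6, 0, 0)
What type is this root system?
C_4

Compute the Cartan integers a_ij = 2(alpha_i, alpha_j)/(alpha_j, alpha_j); the resulting 4x4 Cartan matrix is
[[2, 0, 0, -2], [0, 2, -1, -1], [0, -1, 2, 0], [-1, -1, 0, 2]].
The roots have two lengths (squared-length ratio 2:1); the short ones are alpha_{2,3,4}. The associated Dynkin diagram is a chain of 4 nodes with a double edge at one end; the terminal node there is the unique long simple root (C_4), so the type is C_4 (the algebra sp(8)).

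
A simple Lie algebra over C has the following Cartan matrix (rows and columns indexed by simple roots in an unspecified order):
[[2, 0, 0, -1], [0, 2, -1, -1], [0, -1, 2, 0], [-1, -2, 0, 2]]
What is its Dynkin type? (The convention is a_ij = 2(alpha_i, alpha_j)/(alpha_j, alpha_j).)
F_4

The matrix has rank 4 with 2's on the diagonal. Reading the off-diagonal entries as Dynkin edges (a single edge where a_ij = a_ji = -1; a double or triple edge where a_ij * a_ji = 2 or 3), the diagram is a chain of 4 nodes with a double edge between the middle two (F_4). One simple-root ordering that puts it in standard form is (alpha_1, alpha_4, alpha_2, alpha_3). So the algebra is type F_4.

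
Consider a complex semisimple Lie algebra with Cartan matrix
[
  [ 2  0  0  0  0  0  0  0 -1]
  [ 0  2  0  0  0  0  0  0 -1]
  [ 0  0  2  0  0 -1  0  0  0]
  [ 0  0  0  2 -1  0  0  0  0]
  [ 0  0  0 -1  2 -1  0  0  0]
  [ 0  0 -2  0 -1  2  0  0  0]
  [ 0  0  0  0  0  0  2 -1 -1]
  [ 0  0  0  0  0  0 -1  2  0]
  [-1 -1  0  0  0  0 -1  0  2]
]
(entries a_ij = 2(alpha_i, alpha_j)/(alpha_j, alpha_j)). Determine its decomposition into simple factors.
B_4 (so(9)) + D_5 (so(10))

The diagram associated to this matrix has two connected components: the simple roots {alpha_3, alpha_4, alpha_5, alpha_6} form a chain of 4 nodes with a double edge at one end; the terminal node there is the unique short simple root (B_4), and {alpha_1, alpha_2, alpha_7, alpha_8, alpha_9} form a chain of 3 nodes with a fork of two nodes at one end (D_5). A semisimple Lie algebra decomposes uniquely as the direct sum of simple ideals, one per connected component of its Dynkin diagram, so g ≅ B_4 ⊕ D_5 (dimension 36 + 45 = 81).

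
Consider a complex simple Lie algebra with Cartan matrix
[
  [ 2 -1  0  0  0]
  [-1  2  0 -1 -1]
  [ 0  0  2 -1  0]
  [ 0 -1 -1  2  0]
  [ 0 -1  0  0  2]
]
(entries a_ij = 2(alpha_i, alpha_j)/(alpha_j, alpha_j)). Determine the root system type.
The matrix has rank 5 with 2's on the diagonal. Reading the off-diagonal entries as Dynkin edges (a single edge where a_ij = a_ji = -1; a double or triple edge where a_ij * a_ji = 2 or 3), the diagram is a chain of 3 nodes with a fork of two nodes at one end (D_5). One simple-root ordering that puts it in standard form is (alpha_3, alpha_4, alpha_2, alpha_5, alpha_1). So the algebra is type D_5, i.e. so(10).

D_5 (so(10))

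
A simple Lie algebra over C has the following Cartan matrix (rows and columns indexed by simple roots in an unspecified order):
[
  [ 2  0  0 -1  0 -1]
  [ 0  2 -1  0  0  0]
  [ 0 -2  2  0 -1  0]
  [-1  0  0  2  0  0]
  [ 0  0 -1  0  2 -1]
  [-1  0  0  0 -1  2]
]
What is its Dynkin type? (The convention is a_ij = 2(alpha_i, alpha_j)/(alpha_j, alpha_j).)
The matrix has rank 6 with 2's on the diagonal. Reading the off-diagonal entries as Dynkin edges (a single edge where a_ij = a_ji = -1; a double or triple edge where a_ij * a_ji = 2 or 3), the diagram is a chain of 6 nodes with a double edge at one end; the terminal node there is the unique short simple root (B_6). One simple-root ordering that puts it in standard form is (alpha_4, alpha_1, alpha_6, alpha_5, alpha_3, alpha_2). So the algebra is type B_6, i.e. so(13).

B6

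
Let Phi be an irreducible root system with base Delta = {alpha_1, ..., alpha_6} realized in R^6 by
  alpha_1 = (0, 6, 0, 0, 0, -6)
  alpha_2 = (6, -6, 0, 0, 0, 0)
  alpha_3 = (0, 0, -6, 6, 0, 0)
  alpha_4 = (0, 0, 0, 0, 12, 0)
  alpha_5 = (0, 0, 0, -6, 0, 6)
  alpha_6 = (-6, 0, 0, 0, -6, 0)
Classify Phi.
type C_6

Compute the Cartan integers a_ij = 2(alpha_i, alpha_j)/(alpha_j, alpha_j); the resulting 6x6 Cartan matrix is
[[2, -1, 0, 0, -1, 0], [-1, 2, 0, 0, 0, -1], [0, 0, 2, 0, -1, 0], [0, 0, 0, 2, 0, -2], [-1, 0, -1, 0, 2, 0], [0, -1, 0, -1, 0, 2]].
The roots have two lengths (squared-length ratio 2:1); the short ones are alpha_{1,2,3,5,6}. The associated Dynkin diagram is a chain of 6 nodes with a double edge at one end; the terminal node there is the unique long simple root (C_6), so the type is C_6 (the algebra sp(12)).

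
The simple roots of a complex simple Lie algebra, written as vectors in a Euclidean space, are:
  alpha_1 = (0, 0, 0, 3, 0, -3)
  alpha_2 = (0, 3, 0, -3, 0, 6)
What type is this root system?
G_2

Compute the Cartan integers a_ij = 2(alpha_i, alpha_j)/(alpha_j, alpha_j); the resulting 2x2 Cartan matrix is
[[2, -1], [-3, 2]].
The roots have two lengths (squared-length ratio 3:1); the short ones are alpha_{1}. The associated Dynkin diagram is two nodes joined by a triple edge (G_2), so the type is G_2.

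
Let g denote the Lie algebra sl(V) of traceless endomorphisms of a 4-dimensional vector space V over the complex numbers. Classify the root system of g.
This is sl(4), which has dimension 4^2 - 1 = 15 and rank 4 - 1 = 3 (a Cartan subalgebra is the diagonal traceless matrices). In the classification of classical Lie algebras, the special linear algebra sl(n+1) has type A_n; here n = 3, so the Dynkin diagram is a chain of 3 nodes with single edges (A_3). Hence the type is A_3.

type A_3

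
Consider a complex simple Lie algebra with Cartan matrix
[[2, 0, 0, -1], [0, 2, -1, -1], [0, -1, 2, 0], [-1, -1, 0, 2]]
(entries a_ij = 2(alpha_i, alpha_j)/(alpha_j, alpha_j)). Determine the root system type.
The matrix has rank 4 with 2's on the diagonal. Reading the off-diagonal entries as Dynkin edges (a single edge where a_ij = a_ji = -1; a double or triple edge where a_ij * a_ji = 2 or 3), the diagram is a chain of 4 nodes with single edges (A_4). One simple-root ordering that puts it in standard form is (alpha_1, alpha_4, alpha_2, alpha_3). So the algebra is type A_4, i.e. sl(5).

type A_4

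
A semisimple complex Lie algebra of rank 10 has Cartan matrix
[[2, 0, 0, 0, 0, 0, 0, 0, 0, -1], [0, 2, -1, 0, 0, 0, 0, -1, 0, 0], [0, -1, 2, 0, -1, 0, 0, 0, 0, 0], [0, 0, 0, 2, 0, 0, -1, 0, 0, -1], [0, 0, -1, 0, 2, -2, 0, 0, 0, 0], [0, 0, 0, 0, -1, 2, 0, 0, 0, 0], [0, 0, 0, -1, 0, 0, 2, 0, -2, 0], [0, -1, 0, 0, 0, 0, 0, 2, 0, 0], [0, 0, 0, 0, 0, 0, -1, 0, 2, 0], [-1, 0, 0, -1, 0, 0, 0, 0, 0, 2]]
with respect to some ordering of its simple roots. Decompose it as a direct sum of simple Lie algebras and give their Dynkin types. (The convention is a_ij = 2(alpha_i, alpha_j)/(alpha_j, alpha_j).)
type B_5 + type B_5

The diagram associated to this matrix has two connected components: the simple roots {alpha_1, alpha_4, alpha_7, alpha_9, alpha_10} form a chain of 5 nodes with a double edge at one end; the terminal node there is the unique short simple root (B_5), and {alpha_2, alpha_3, alpha_5, alpha_6, alpha_8} form a chain of 5 nodes with a double edge at one end; the terminal node there is the unique short simple root (B_5). A semisimple Lie algebra decomposes uniquely as the direct sum of simple ideals, one per connected component of its Dynkin diagram, so g ≅ B_5 ⊕ B_5 (dimension 55 + 55 = 110).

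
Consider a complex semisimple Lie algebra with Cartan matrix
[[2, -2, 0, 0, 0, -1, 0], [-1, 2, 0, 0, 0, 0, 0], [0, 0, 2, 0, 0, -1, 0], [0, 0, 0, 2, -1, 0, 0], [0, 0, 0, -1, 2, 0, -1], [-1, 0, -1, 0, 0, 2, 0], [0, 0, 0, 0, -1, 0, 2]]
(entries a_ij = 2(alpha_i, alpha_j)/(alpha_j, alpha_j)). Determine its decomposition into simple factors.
The diagram associated to this matrix has two connected components: the simple roots {alpha_4, alpha_5, alpha_7} form a chain of 3 nodes with single edges (A_3), and {alpha_1, alpha_2, alpha_3, alpha_6} form a chain of 4 nodes with a double edge at one end; the terminal node there is the unique short simple root (B_4). A semisimple Lie algebra decomposes uniquely as the direct sum of simple ideals, one per connected component of its Dynkin diagram, so g ≅ A_3 ⊕ B_4 (dimension 15 + 36 = 51).

type A_3 + type B_4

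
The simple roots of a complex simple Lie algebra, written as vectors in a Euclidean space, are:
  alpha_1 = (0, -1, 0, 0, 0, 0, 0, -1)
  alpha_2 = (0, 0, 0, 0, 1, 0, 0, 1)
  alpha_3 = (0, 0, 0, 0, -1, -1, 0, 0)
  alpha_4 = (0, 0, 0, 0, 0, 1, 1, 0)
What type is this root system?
A4

Compute the Cartan integers a_ij = 2(alpha_i, alpha_j)/(alpha_j, alpha_j); the resulting 4x4 Cartan matrix is
[[2, -1, 0, 0], [-1, 2, -1, 0], [0, -1, 2, -1], [0, 0, -1, 2]].
All simple roots have the same length, so the diagram is simply laced. The associated Dynkin diagram is a chain of 4 nodes with single edges (A_4), so the type is A_4 (the algebra sl(5)).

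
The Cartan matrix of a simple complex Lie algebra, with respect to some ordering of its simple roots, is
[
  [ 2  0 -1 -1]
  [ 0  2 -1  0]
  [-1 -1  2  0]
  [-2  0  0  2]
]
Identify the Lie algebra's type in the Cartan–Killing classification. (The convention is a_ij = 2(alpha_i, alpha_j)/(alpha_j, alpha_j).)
The matrix has rank 4 with 2's on the diagonal. Reading the off-diagonal entries as Dynkin edges (a single edge where a_ij = a_ji = -1; a double or triple edge where a_ij * a_ji = 2 or 3), the diagram is a chain of 4 nodes with a double edge at one end; the terminal node there is the unique long simple root (C_4). One simple-root ordering that puts it in standard form is (alpha_2, alpha_3, alpha_1, alpha_4). So the algebra is type C_4, i.e. sp(8).

C4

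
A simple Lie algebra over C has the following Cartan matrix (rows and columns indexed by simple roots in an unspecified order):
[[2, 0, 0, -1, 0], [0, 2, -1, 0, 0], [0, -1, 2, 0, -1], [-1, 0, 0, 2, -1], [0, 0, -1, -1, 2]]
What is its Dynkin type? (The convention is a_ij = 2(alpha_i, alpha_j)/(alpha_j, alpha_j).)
A_5

The matrix has rank 5 with 2's on the diagonal. Reading the off-diagonal entries as Dynkin edges (a single edge where a_ij = a_ji = -1; a double or triple edge where a_ij * a_ji = 2 or 3), the diagram is a chain of 5 nodes with single edges (A_5). One simple-root ordering that puts it in standard form is (alpha_1, alpha_4, alpha_5, alpha_3, alpha_2). So the algebra is type A_5, i.e. sl(6).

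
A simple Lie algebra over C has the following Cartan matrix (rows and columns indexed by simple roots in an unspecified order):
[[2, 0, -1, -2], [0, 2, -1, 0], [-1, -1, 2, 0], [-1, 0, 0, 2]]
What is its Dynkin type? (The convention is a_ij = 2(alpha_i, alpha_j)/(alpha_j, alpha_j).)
B4

The matrix has rank 4 with 2's on the diagonal. Reading the off-diagonal entries as Dynkin edges (a single edge where a_ij = a_ji = -1; a double or triple edge where a_ij * a_ji = 2 or 3), the diagram is a chain of 4 nodes with a double edge at one end; the terminal node there is the unique short simple root (B_4). One simple-root ordering that puts it in standard form is (alpha_2, alpha_3, alpha_1, alpha_4). So the algebra is type B_4, i.e. so(9).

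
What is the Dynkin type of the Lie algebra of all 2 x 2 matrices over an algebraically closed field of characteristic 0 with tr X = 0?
A1

This is sl(2), which has dimension 2^2 - 1 = 3 and rank 2 - 1 = 1 (a Cartan subalgebra is the diagonal traceless matrices). In the classification of classical Lie algebras, the special linear algebra sl(n+1) has type A_n; here n = 1, so the Dynkin diagram is a chain of 1 nodes with single edges (A_1). Hence the type is A_1.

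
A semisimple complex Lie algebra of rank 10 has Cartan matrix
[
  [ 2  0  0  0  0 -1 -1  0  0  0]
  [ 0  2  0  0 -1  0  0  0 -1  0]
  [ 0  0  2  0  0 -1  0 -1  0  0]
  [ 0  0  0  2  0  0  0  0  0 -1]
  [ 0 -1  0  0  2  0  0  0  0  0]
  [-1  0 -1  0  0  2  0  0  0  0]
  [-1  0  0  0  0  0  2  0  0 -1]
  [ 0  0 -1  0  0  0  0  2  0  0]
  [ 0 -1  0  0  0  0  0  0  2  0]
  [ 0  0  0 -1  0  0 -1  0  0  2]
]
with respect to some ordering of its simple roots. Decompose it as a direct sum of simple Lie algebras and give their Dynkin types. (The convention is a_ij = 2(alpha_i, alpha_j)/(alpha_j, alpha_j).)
The diagram associated to this matrix has two connected components: the simple roots {alpha_2, alpha_5, alpha_9} form a chain of 3 nodes with single edges (A_3), and {alpha_1, alpha_3, alpha_4, alpha_6, alpha_7, alpha_8, alpha_10} form a chain of 7 nodes with single edges (A_7). A semisimple Lie algebra decomposes uniquely as the direct sum of simple ideals, one per connected component of its Dynkin diagram, so g ≅ A_3 ⊕ A_7 (dimension 15 + 63 = 78).

A3 + A7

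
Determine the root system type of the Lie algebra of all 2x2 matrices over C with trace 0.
This is sl(2), which has dimension 2^2 - 1 = 3 and rank 2 - 1 = 1 (a Cartan subalgebra is the diagonal traceless matrices). In the classification of classical Lie algebras, the special linear algebra sl(n+1) has type A_n; here n = 1, so the Dynkin diagram is a chain of 1 nodes with single edges (A_1). Hence the type is A_1.

type A_1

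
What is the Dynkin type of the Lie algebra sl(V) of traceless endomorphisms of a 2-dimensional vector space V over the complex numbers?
A_1

This is sl(2), which has dimension 2^2 - 1 = 3 and rank 2 - 1 = 1 (a Cartan subalgebra is the diagonal traceless matrices). In the classification of classical Lie algebras, the special linear algebra sl(n+1) has type A_n; here n = 1, so the Dynkin diagram is a chain of 1 nodes with single edges (A_1). Hence the type is A_1.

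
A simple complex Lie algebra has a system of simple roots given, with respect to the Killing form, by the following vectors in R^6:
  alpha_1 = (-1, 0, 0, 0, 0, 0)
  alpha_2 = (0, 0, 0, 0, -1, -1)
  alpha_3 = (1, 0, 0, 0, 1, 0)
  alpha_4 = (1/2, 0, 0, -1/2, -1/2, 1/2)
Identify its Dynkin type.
Compute the Cartan integers a_ij = 2(alpha_i, alpha_j)/(alpha_j, alpha_j); the resulting 4x4 Cartan matrix is
[[2, 0, -1, -1], [0, 2, -1, 0], [-2, -1, 2, 0], [-1, 0, 0, 2]].
The roots have two lengths (squared-length ratio 2:1); the short ones are alpha_{1,4}. The associated Dynkin diagram is a chain of 4 nodes with a double edge between the middle two (F_4), so the type is F_4.

F4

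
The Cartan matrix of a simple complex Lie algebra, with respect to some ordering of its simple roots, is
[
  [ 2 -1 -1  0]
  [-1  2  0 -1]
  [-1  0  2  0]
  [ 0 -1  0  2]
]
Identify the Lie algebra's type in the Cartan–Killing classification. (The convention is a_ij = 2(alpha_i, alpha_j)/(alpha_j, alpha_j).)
type A_4

The matrix has rank 4 with 2's on the diagonal. Reading the off-diagonal entries as Dynkin edges (a single edge where a_ij = a_ji = -1; a double or triple edge where a_ij * a_ji = 2 or 3), the diagram is a chain of 4 nodes with single edges (A_4). One simple-root ordering that puts it in standard form is (alpha_4, alpha_2, alpha_1, alpha_3). So the algebra is type A_4, i.e. sl(5).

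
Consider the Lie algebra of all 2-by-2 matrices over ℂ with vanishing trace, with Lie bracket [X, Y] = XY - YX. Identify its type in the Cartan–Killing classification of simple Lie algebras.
type A_1

This is sl(2), which has dimension 2^2 - 1 = 3 and rank 2 - 1 = 1 (a Cartan subalgebra is the diagonal traceless matrices). In the classification of classical Lie algebras, the special linear algebra sl(n+1) has type A_n; here n = 1, so the Dynkin diagram is a chain of 1 nodes with single edges (A_1). Hence the type is A_1.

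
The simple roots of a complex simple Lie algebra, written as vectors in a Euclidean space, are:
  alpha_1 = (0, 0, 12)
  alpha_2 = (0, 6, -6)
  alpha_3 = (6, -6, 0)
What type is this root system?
C_3

Compute the Cartan integers a_ij = 2(alpha_i, alpha_j)/(alpha_j, alpha_j); the resulting 3x3 Cartan matrix is
[[2, -2, 0], [-1, 2, -1], [0, -1, 2]].
The roots have two lengths (squared-length ratio 2:1); the short ones are alpha_{2,3}. The associated Dynkin diagram is a chain of 3 nodes with a double edge at one end; the terminal node there is the unique long simple root (C_3), so the type is C_3 (the algebra sp(6)).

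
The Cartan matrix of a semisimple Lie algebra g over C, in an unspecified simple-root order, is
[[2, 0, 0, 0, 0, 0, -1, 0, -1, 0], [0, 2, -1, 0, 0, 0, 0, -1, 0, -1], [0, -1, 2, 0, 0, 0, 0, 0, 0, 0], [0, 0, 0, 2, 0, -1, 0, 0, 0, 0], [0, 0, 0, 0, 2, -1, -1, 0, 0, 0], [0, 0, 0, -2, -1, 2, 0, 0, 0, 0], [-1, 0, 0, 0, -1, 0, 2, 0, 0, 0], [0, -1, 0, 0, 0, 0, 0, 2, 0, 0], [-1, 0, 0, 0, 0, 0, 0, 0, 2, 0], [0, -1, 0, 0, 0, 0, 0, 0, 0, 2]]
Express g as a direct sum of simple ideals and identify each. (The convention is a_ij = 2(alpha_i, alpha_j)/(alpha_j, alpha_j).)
The diagram associated to this matrix has two connected components: the simple roots {alpha_1, alpha_4, alpha_5, alpha_6, alpha_7, alpha_9} form a chain of 6 nodes with a double edge at one end; the terminal node there is the unique short simple root (B_6), and {alpha_2, alpha_3, alpha_8, alpha_10} form a chain of 2 nodes with a fork of two nodes at one end (D_4). A semisimple Lie algebra decomposes uniquely as the direct sum of simple ideals, one per connected component of its Dynkin diagram, so g ≅ B_6 ⊕ D_4 (dimension 78 + 28 = 106).

B6 ⊕ D4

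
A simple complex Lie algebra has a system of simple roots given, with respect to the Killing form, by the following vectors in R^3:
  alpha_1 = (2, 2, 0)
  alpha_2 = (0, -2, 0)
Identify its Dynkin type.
type B_2

Compute the Cartan integers a_ij = 2(alpha_i, alpha_j)/(alpha_j, alpha_j); the resulting 2x2 Cartan matrix is
[[2, -2], [-1, 2]].
The roots have two lengths (squared-length ratio 2:1); the short ones are alpha_{2}. The associated Dynkin diagram is a chain of 2 nodes with a double edge at one end; the terminal node there is the unique short simple root (B_2), so the type is B_2 (the algebra so(5)).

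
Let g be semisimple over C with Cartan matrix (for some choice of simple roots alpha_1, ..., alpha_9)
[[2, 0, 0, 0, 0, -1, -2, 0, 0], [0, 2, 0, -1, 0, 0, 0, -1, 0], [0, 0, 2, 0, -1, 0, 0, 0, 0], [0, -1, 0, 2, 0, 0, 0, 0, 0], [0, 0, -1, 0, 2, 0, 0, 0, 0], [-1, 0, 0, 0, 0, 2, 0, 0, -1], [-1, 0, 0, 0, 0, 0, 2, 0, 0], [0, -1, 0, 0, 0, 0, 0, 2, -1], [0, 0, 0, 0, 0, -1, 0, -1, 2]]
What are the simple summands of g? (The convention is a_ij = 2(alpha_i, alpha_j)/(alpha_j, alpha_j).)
type A_2 ⊕ type B_7

The diagram associated to this matrix has two connected components: the simple roots {alpha_3, alpha_5} form a chain of 2 nodes with single edges (A_2), and {alpha_1, alpha_2, alpha_4, alpha_6, alpha_7, alpha_8, alpha_9} form a chain of 7 nodes with a double edge at one end; the terminal node there is the unique short simple root (B_7). A semisimple Lie algebra decomposes uniquely as the direct sum of simple ideals, one per connected component of its Dynkin diagram, so g ≅ A_2 ⊕ B_7 (dimension 8 + 105 = 113).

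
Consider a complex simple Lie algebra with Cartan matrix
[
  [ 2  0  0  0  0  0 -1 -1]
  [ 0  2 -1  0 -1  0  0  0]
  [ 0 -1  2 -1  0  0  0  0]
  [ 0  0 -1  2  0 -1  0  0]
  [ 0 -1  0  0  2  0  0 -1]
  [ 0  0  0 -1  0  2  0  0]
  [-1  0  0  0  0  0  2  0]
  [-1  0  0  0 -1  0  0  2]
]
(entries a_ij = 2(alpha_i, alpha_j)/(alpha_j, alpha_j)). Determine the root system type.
The matrix has rank 8 with 2's on the diagonal. Reading the off-diagonal entries as Dynkin edges (a single edge where a_ij = a_ji = -1; a double or triple edge where a_ij * a_ji = 2 or 3), the diagram is a chain of 8 nodes with single edges (A_8). One simple-root ordering that puts it in standard form is (alpha_6, alpha_4, alpha_3, alpha_2, alpha_5, alpha_8, alpha_1, alpha_7). So the algebra is type A_8, i.e. sl(9).

A_8 (sl(9))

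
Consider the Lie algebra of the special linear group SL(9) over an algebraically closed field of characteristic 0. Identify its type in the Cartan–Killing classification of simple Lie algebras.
A_8 (sl(9))

This is sl(9), which has dimension 9^2 - 1 = 80 and rank 9 - 1 = 8 (a Cartan subalgebra is the diagonal traceless matrices). In the classification of classical Lie algebras, the special linear algebra sl(n+1) has type A_n; here n = 8, so the Dynkin diagram is a chain of 8 nodes with single edges (A_8). Hence the type is A_8.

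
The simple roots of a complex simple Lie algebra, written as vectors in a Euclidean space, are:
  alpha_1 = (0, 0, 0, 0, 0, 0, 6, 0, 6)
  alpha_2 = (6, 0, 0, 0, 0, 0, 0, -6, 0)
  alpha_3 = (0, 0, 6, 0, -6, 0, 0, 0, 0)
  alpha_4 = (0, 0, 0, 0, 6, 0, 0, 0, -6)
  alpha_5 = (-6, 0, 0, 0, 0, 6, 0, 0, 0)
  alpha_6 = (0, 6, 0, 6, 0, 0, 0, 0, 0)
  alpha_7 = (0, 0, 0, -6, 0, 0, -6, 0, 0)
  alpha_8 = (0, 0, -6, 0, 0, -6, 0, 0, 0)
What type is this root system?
Compute the Cartan integers a_ij = 2(alpha_i, alpha_j)/(alpha_j, alpha_j); the resulting 8x8 Cartan matrix is
[[2, 0, 0, -1, 0, 0, -1, 0], [0, 2, 0, 0, -1, 0, 0, 0], [0, 0, 2, -1, 0, 0, 0, -1], [-1, 0, -1, 2, 0, 0, 0, 0], [0, -1, 0, 0, 2, 0, 0, -1], [0, 0, 0, 0, 0, 2, -1, 0], [-1, 0, 0, 0, 0, -1, 2, 0], [0, 0, -1, 0, -1, 0, 0, 2]].
All simple roots have the same length, so the diagram is simply laced. The associated Dynkin diagram is a chain of 8 nodes with single edges (A_8), so the type is A_8 (the algebra sl(9)).

A_8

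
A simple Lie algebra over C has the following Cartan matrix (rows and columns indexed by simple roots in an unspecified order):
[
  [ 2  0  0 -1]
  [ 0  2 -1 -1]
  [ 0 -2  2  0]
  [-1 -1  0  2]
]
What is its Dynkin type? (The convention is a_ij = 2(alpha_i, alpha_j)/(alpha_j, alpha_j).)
The matrix has rank 4 with 2's on the diagonal. Reading the off-diagonal entries as Dynkin edges (a single edge where a_ij = a_ji = -1; a double or triple edge where a_ij * a_ji = 2 or 3), the diagram is a chain of 4 nodes with a double edge at one end; the terminal node there is the unique long simple root (C_4). One simple-root ordering that puts it in standard form is (alpha_1, alpha_4, alpha_2, alpha_3). So the algebra is type C_4, i.e. sp(8).

C_4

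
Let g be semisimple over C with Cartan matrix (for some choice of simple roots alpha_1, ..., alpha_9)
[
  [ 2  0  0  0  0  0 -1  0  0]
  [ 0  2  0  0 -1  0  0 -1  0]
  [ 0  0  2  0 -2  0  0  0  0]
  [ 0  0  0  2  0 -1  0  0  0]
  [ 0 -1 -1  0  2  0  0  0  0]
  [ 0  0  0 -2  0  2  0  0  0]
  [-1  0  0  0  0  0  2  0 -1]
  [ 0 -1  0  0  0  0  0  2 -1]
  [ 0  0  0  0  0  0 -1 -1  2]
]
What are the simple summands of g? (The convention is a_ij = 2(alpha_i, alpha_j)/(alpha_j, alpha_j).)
The diagram associated to this matrix has two connected components: the simple roots {alpha_4, alpha_6} form a chain of 2 nodes with a double edge at one end; the terminal node there is the unique short simple root (B_2), and {alpha_1, alpha_2, alpha_3, alpha_5, alpha_7, alpha_8, alpha_9} form a chain of 7 nodes with a double edge at one end; the terminal node there is the unique long simple root (C_7). A semisimple Lie algebra decomposes uniquely as the direct sum of simple ideals, one per connected component of its Dynkin diagram, so g ≅ B_2 ⊕ C_7 (dimension 10 + 105 = 115).

B2 ⊕ C7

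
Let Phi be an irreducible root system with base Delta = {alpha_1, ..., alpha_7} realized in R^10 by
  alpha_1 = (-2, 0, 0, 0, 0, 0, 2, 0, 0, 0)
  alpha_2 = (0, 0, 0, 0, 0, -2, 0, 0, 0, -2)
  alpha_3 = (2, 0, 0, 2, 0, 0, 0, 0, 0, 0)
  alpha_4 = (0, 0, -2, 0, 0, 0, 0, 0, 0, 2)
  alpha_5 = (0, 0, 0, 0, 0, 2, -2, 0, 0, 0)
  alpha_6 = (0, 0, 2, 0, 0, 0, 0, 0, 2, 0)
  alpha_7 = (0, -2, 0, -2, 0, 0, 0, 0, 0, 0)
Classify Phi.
A_7

Compute the Cartan integers a_ij = 2(alpha_i, alpha_j)/(alpha_j, alpha_j); the resulting 7x7 Cartan matrix is
[[2, 0, -1, 0, -1, 0, 0], [0, 2, 0, -1, -1, 0, 0], [-1, 0, 2, 0, 0, 0, -1], [0, -1, 0, 2, 0, -1, 0], [-1, -1, 0, 0, 2, 0, 0], [0, 0, 0, -1, 0, 2, 0], [0, 0, -1, 0, 0, 0, 2]].
All simple roots have the same length, so the diagram is simply laced. The associated Dynkin diagram is a chain of 7 nodes with single edges (A_7), so the type is A_7 (the algebra sl(8)).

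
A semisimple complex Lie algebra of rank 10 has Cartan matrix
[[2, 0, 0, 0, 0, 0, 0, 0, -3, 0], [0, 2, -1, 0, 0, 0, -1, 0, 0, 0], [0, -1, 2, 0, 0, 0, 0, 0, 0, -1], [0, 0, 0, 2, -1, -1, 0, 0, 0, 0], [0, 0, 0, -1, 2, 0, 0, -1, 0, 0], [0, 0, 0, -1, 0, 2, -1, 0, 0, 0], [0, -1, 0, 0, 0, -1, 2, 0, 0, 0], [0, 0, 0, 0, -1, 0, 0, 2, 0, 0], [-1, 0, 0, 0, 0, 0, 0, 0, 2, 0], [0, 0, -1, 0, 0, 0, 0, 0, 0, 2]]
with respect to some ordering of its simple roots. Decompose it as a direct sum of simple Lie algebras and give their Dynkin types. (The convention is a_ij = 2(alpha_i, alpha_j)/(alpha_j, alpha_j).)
The diagram associated to this matrix has two connected components: the simple roots {alpha_2, alpha_3, alpha_4, alpha_5, alpha_6, alpha_7, alpha_8, alpha_10} form a chain of 8 nodes with single edges (A_8), and {alpha_1, alpha_9} form two nodes joined by a triple edge (G_2). A semisimple Lie algebra decomposes uniquely as the direct sum of simple ideals, one per connected component of its Dynkin diagram, so g ≅ A_8 ⊕ G_2 (dimension 80 + 14 = 94).

A8 ⊕ G2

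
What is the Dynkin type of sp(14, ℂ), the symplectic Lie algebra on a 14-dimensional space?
This is sp(14), which has dimension 14(14+1)/2 = 105 and rank 14/2 = 7. In the classification of classical Lie algebras, the symplectic algebra sp(2n) has type C_n; here n = 7, so the Dynkin diagram is a chain of 7 nodes with a double edge at one end; the terminal node there is the unique long simple root (C_7). Hence the type is C_7.

C_7 (sp(14))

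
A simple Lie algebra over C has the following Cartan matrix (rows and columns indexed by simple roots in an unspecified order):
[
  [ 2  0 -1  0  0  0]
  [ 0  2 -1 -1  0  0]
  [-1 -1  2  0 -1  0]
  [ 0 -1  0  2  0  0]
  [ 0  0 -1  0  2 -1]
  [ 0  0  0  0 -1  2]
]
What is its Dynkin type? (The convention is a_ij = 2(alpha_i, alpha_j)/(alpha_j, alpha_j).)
The matrix has rank 6 with 2's on the diagonal. Reading the off-diagonal entries as Dynkin edges (a single edge where a_ij = a_ji = -1; a double or triple edge where a_ij * a_ji = 2 or 3), the diagram is a chain of 5 nodes with one extra node attached to the third node from one end (E_6). One simple-root ordering that puts it in standard form is (alpha_4, alpha_1, alpha_2, alpha_3, alpha_5, alpha_6). So the algebra is type E_6.

E6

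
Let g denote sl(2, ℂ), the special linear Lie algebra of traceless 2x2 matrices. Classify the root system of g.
This is sl(2), which has dimension 2^2 - 1 = 3 and rank 2 - 1 = 1 (a Cartan subalgebra is the diagonal traceless matrices). In the classification of classical Lie algebras, the special linear algebra sl(n+1) has type A_n; here n = 1, so the Dynkin diagram is a chain of 1 nodes with single edges (A_1). Hence the type is A_1.

A1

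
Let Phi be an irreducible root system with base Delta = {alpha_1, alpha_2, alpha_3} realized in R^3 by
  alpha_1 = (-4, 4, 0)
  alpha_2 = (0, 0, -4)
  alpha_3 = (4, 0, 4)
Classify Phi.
B_3

Compute the Cartan integers a_ij = 2(alpha_i, alpha_j)/(alpha_j, alpha_j); the resulting 3x3 Cartan matrix is
[[2, 0, -1], [0, 2, -1], [-1, -2, 2]].
The roots have two lengths (squared-length ratio 2:1); the short ones are alpha_{2}. The associated Dynkin diagram is a chain of 3 nodes with a double edge at one end; the terminal node there is the unique short simple root (B_3), so the type is B_3 (the algebra so(7)).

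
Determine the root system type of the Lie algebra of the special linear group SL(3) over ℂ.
This is sl(3), which has dimension 3^2 - 1 = 8 and rank 3 - 1 = 2 (a Cartan subalgebra is the diagonal traceless matrices). In the classification of classical Lie algebras, the special linear algebra sl(n+1) has type A_n; here n = 2, so the Dynkin diagram is a chain of 2 nodes with single edges (A_2). Hence the type is A_2.

type A_2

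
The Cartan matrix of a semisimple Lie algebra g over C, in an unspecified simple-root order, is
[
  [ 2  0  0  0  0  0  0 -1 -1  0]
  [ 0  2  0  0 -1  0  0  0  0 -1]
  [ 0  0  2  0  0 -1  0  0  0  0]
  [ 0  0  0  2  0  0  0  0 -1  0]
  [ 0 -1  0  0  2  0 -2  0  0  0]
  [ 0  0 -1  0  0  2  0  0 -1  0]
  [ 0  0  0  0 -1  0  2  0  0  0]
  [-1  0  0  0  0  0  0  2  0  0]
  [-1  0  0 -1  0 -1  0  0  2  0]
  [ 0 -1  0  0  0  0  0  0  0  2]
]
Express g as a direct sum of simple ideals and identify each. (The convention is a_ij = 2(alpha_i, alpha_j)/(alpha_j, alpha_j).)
type B_4 + type E_6

The diagram associated to this matrix has two connected components: the simple roots {alpha_2, alpha_5, alpha_7, alpha_10} form a chain of 4 nodes with a double edge at one end; the terminal node there is the unique short simple root (B_4), and {alpha_1, alpha_3, alpha_4, alpha_6, alpha_8, alpha_9} form a chain of 5 nodes with one extra node attached to the third node from one end (E_6). A semisimple Lie algebra decomposes uniquely as the direct sum of simple ideals, one per connected component of its Dynkin diagram, so g ≅ B_4 ⊕ E_6 (dimension 36 + 78 = 114).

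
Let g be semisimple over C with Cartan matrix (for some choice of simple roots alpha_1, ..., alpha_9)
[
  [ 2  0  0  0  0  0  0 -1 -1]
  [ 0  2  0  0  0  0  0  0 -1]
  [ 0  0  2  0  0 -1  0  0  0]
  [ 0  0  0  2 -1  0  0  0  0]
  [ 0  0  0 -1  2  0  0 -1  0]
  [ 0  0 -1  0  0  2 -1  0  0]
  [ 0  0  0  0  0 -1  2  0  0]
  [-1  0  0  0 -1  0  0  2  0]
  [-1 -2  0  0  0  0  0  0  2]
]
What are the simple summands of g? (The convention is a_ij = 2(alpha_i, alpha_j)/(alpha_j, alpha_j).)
The diagram associated to this matrix has two connected components: the simple roots {alpha_3, alpha_6, alpha_7} form a chain of 3 nodes with single edges (A_3), and {alpha_1, alpha_2, alpha_4, alpha_5, alpha_8, alpha_9} form a chain of 6 nodes with a double edge at one end; the terminal node there is the unique short simple root (B_6). A semisimple Lie algebra decomposes uniquely as the direct sum of simple ideals, one per connected component of its Dynkin diagram, so g ≅ A_3 ⊕ B_6 (dimension 15 + 78 = 93).

A_3 + B_6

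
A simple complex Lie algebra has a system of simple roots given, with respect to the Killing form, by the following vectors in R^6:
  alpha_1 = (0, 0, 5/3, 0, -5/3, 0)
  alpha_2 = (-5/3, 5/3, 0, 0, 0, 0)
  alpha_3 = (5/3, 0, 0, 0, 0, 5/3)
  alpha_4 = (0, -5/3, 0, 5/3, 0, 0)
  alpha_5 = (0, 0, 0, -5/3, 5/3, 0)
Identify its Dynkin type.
Compute the Cartan integers a_ij = 2(alpha_i, alpha_j)/(alpha_j, alpha_j); the resulting 5x5 Cartan matrix is
[[2, 0, 0, 0, -1], [0, 2, -1, -1, 0], [0, -1, 2, 0, 0], [0, -1, 0, 2, -1], [-1, 0, 0, -1, 2]].
All simple roots have the same length, so the diagram is simply laced. The associated Dynkin diagram is a chain of 5 nodes with single edges (A_5), so the type is A_5 (the algebra sl(6)).

A_5 (sl(6))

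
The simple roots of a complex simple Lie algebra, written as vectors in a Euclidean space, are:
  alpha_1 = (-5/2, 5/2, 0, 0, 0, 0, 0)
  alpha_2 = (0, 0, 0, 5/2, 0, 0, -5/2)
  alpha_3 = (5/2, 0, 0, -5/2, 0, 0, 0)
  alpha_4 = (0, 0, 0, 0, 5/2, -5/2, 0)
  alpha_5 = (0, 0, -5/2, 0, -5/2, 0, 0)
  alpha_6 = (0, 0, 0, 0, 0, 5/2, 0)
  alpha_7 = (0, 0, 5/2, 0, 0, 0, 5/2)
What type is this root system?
Compute the Cartan integers a_ij = 2(alpha_i, alpha_j)/(alpha_j, alpha_j); the resulting 7x7 Cartan matrix is
[[2, 0, -1, 0, 0, 0, 0], [0, 2, -1, 0, 0, 0, -1], [-1, -1, 2, 0, 0, 0, 0], [0, 0, 0, 2, -1, -2, 0], [0, 0, 0, -1, 2, 0, -1], [0, 0, 0, -1, 0, 2, 0], [0, -1, 0, 0, -1, 0, 2]].
The roots have two lengths (squared-length ratio 2:1); the short ones are alpha_{6}. The associated Dynkin diagram is a chain of 7 nodes with a double edge at one end; the terminal node there is the unique short simple root (B_7), so the type is B_7 (the algebra so(15)).

B7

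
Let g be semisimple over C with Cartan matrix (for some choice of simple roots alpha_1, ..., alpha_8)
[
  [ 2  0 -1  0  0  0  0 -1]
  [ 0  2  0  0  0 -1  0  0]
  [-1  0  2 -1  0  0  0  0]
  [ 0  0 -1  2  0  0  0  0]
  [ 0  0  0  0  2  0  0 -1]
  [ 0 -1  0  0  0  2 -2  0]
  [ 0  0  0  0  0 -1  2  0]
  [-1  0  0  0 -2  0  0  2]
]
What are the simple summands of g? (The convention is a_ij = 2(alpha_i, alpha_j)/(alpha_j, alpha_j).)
B_3 (so(7)) ⊕ B_5 (so(11))

The diagram associated to this matrix has two connected components: the simple roots {alpha_2, alpha_6, alpha_7} form a chain of 3 nodes with a double edge at one end; the terminal node there is the unique short simple root (B_3), and {alpha_1, alpha_3, alpha_4, alpha_5, alpha_8} form a chain of 5 nodes with a double edge at one end; the terminal node there is the unique short simple root (B_5). A semisimple Lie algebra decomposes uniquely as the direct sum of simple ideals, one per connected component of its Dynkin diagram, so g ≅ B_3 ⊕ B_5 (dimension 21 + 55 = 76).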